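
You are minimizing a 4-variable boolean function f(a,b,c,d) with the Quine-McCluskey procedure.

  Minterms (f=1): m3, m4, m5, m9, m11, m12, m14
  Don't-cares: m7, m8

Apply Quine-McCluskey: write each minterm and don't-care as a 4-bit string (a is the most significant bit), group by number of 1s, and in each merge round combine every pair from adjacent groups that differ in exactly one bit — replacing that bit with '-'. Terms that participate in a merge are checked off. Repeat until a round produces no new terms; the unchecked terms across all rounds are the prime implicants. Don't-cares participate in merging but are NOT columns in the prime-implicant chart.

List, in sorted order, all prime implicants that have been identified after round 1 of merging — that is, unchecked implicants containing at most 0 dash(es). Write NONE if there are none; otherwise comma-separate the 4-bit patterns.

Round 0: 0011✓ 0100✓ 0101✓ 0111✓ 1000✓ 1001✓ 1011✓ 1100✓ 1110✓
Round 1: -011 -100 0-11 01-1 010- 1-00 10-1 100- 11-0
PIs = {-011, -100, 0-11, 01-1, 010-, 1-00, 10-1, 100-, 11-0}

NONE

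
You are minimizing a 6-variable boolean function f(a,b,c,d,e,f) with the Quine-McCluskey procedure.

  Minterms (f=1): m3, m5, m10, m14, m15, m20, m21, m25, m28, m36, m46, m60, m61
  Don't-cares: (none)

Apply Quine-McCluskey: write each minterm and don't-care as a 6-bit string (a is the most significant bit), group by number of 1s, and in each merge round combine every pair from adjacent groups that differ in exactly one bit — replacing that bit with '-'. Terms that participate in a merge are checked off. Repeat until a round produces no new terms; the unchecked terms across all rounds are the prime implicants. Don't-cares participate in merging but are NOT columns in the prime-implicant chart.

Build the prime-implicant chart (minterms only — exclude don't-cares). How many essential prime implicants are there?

8

Round 0: 000011 000101✓ 001010✓ 001110✓ 001111✓ 010100✓ 010101✓ 011001 011100✓ 100100 101110✓ 111100✓ 111101✓
Round 1: -01110 -11100 0-0101 001-10 00111- 01-100 01010- 11110-
PIs = {-01110, -11100, 0-0101, 000011, 001-10, 00111-, 01-100, 01010-, 011001, 100100, 11110-}
Coverage chart:
  m3: 000011 ←essential
  m5: 0-0101 ←essential
  m10: 001-10 ←essential
  m14: -01110,001-10,00111-
  m15: 00111- ←essential
  m20: 01-100,01010-
  m21: 0-0101,01010-
  m25: 011001 ←essential
  m28: -11100,01-100
  m36: 100100 ←essential
  m46: -01110 ←essential
  m60: -11100,11110-
  m61: 11110- ←essential
Essential: -01110, 0-0101, 000011, 001-10, 00111-, 011001, 100100, 11110-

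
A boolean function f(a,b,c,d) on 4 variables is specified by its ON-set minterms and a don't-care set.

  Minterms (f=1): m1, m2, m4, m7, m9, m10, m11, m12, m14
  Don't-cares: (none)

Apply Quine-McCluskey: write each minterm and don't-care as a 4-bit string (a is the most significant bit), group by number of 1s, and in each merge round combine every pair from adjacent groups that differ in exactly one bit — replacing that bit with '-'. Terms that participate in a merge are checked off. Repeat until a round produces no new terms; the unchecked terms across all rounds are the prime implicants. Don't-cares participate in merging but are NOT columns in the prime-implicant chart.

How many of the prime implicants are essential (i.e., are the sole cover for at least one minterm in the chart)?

4

[col 0] 0001*, 0010*, 0100*, 0111, 1001*, 1010*, 1011*, 1100*, 1110*
[col 1] -001, -010, -100, 1-10, 10-1, 101-, 11-0
Prime implicants: -001, -010, -100, 0111, 1-10, 10-1, 101-, 11-0
PI chart (minterm → PIs covering it):
  1 | -001  (sole → essential)
  2 | -010  (sole → essential)
  4 | -100  (sole → essential)
  7 | 0111  (sole → essential)
  9 | -001,10-1
  10 | -010,1-10,101-
  11 | 10-1,101-
  12 | -100,11-0
  14 | 1-10,11-0
Essential prime implicants: -001, -010, -100, 0111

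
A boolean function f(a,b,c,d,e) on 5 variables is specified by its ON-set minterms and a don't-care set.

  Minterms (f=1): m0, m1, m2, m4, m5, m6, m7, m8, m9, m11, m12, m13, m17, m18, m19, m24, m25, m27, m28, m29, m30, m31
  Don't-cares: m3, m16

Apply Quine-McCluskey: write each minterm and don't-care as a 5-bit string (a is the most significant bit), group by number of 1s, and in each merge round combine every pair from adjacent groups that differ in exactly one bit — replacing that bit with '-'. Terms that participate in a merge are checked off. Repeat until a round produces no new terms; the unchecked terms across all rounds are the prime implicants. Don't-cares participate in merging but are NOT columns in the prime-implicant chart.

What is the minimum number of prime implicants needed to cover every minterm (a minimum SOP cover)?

5

Round 0: 00000✓ 00001✓ 00010✓ 00011✓ 00100✓ 00101✓ 00110✓ 00111✓ 01000✓ 01001✓ 01011✓ 01100✓ 01101✓ 10000✓ 10001✓ 10010✓ 10011✓ 11000✓ 11001✓ 11011✓ 11100✓ 11101✓ 11110✓ 11111✓
Round 1: -0000✓ -0001✓ -0010✓ -0011✓ -1000✓ -1001✓ -1011✓ -1100✓ -1101✓ 0-000✓ 0-001✓ 0-011✓ 0-100✓ 0-101✓ 00-00✓ 00-01✓ 00-10✓ 00-11✓ 000-0✓ 000-1✓ 0000-✓ 0001-✓ 001-0✓ 001-1✓ 0010-✓ 0011-✓ 01-00✓ 01-01✓ 010-1✓ 0100-✓ 0110-✓ 1-000✓ 1-001✓ 1-011✓ 100-0✓ 100-1✓ 1000-✓ 1001-✓ 11-00✓ 11-01✓ 11-11✓ 110-1✓ 1100-✓ 111-0✓ 111-1✓ 1110-✓ 1111-✓
Round 2: --000✓ --001✓ --011✓ -00-0✓ -00-1✓ -000-✓ -001-✓ -1-00✓ -1-01✓ -10-1✓ -100-✓ -110-✓ 0--00✓ 0--01✓ 0-0-1✓ 0-00-✓ 0-10-✓ 00--0✓ 00--1✓ 00-0-✓ 00-1-✓ 000--✓ 001--✓ 01-0-✓ 1-0-1✓ 1-00-✓ 100--✓ 11--1 11-0-✓ 111--
Round 3: --0-1 --00- -00-- -1-0- 0--0- 00---
PIs = {--0-1, --00-, -00--, -1-0-, 0--0-, 00---, 11--1, 111--}
Coverage chart:
  m0: --00-,-00--,0--0-,00---
  m1: --0-1,--00-,-00--,0--0-,00---
  m2: -00--,00---
  m4: 0--0-,00---
  m5: 0--0-,00---
  m6: 00--- ←essential
  m7: 00--- ←essential
  m8: --00-,-1-0-,0--0-
  m9: --0-1,--00-,-1-0-,0--0-
  m11: --0-1 ←essential
  m12: -1-0-,0--0-
  m13: -1-0-,0--0-
  m17: --0-1,--00-,-00--
  m18: -00-- ←essential
  m19: --0-1,-00--
  m24: --00-,-1-0-
  m25: --0-1,--00-,-1-0-,11--1
  m27: --0-1,11--1
  m28: -1-0-,111--
  m29: -1-0-,11--1,111--
  m30: 111-- ←essential
  m31: 11--1,111--
Essential: --0-1, -00--, 00---, 111--
Petrick residual → -1-0-
Min cover (5 terms): c'e + b'c' + bd' + a'b' + abc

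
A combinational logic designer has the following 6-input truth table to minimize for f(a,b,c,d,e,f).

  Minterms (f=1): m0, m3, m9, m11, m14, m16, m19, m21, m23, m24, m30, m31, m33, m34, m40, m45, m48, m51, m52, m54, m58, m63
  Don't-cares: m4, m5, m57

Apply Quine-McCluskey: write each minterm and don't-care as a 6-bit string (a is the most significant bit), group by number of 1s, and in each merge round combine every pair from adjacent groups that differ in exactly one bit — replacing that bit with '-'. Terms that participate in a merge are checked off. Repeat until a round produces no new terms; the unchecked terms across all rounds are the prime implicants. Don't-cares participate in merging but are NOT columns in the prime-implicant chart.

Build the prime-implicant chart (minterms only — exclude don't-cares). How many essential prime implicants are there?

size-2^0 implicants → 000000(✓)  000011(✓)  000100(✓)  000101(✓)  001001(✓)  001011(✓)  001110(✓)  010000(✓)  010011(✓)  010101(✓)  010111(✓)  011000(✓)  011110(✓)  011111(✓)  100001  100010  101000  101101  110000(✓)  110011(✓)  110100(✓)  110110(✓)  111001  111010  111111(✓)
size-2^1 implicants → -10000  -10011  -11111  0-0000  0-0011  0-0101  0-1110  00-011  000-00  00010-  0010-1  01-000  01-111  010-11  0101-1  01111-  110-00  1101-0
Unchecked terms (primes): -10000, -10011, -11111, 0-0000, 0-0011, 0-0101, 0-1110, 00-011, 000-00, 00010-, 0010-1, 01-000, 01-111, 010-11, 0101-1, 01111-, 100001, 100010, 101000, 101101, 110-00, 1101-0, 111001, 111010
Minterm coverage:
  m0 ⊆ 0-0000,000-00
  m3 ⊆ 0-0011,00-011
  m9 ⊆ 0010-1 [E]
  m11 ⊆ 00-011,0010-1
  m14 ⊆ 0-1110 [E]
  m16 ⊆ -10000,0-0000,01-000
  m19 ⊆ -10011,0-0011,010-11
  m21 ⊆ 0-0101,0101-1
  m23 ⊆ 01-111,010-11,0101-1
  m24 ⊆ 01-000 [E]
  m30 ⊆ 0-1110,01111-
  m31 ⊆ -11111,01-111,01111-
  m33 ⊆ 100001 [E]
  m34 ⊆ 100010 [E]
  m40 ⊆ 101000 [E]
  m45 ⊆ 101101 [E]
  m48 ⊆ -10000,110-00
  m51 ⊆ -10011 [E]
  m52 ⊆ 110-00,1101-0
  m54 ⊆ 1101-0 [E]
  m58 ⊆ 111010 [E]
  m63 ⊆ -11111 [E]
E = {-10011, -11111, 0-1110, 0010-1, 01-000, 100001, 100010, 101000, 101101, 1101-0, 111010}

11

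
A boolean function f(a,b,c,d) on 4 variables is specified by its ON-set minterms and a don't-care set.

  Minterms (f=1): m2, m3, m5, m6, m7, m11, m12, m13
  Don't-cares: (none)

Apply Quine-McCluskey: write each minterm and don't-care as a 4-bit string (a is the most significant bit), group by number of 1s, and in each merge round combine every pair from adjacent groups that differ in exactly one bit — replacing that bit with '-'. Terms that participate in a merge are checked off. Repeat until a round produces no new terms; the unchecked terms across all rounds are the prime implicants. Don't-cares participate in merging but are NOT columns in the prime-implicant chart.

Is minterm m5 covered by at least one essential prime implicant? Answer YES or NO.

NO

Round 0: 0010✓ 0011✓ 0101✓ 0110✓ 0111✓ 1011✓ 1100✓ 1101✓
Round 1: -011 -101 0-10✓ 0-11✓ 001-✓ 01-1 011-✓ 110-
Round 2: 0-1-
PIs = {-011, -101, 0-1-, 01-1, 110-}
Coverage chart:
  m2: 0-1- ←essential
  m3: -011,0-1-
  m5: -101,01-1
  m6: 0-1- ←essential
  m7: 0-1-,01-1
  m11: -011 ←essential
  m12: 110- ←essential
  m13: -101,110-
Essential: -011, 0-1-, 110-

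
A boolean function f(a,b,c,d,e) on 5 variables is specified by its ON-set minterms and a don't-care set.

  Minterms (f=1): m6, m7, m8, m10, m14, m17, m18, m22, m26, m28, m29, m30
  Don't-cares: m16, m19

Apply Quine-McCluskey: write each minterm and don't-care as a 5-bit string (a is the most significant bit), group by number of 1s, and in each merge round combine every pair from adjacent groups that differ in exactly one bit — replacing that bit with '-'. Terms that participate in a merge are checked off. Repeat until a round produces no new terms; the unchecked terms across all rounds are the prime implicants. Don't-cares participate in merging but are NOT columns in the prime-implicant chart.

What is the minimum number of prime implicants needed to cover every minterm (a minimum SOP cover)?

6

size-2^0 implicants → 00110(✓)  00111(✓)  01000(✓)  01010(✓)  01110(✓)  10000(✓)  10001(✓)  10010(✓)  10011(✓)  10110(✓)  11010(✓)  11100(✓)  11101(✓)  11110(✓)
size-2^1 implicants → -0110(✓)  -1010(✓)  -1110(✓)  0-110(✓)  0011-  01-10(✓)  010-0  1-010(✓)  1-110(✓)  10-10(✓)  100-0(✓)  100-1(✓)  1000-(✓)  1001-(✓)  11-10(✓)  111-0  1110-
size-2^2 implicants → --110  -1-10  1--10  100--
Unchecked terms (primes): --110, -1-10, 0011-, 010-0, 1--10, 100--, 111-0, 1110-
Minterm coverage:
  m6 ⊆ --110,0011-
  m7 ⊆ 0011- [E]
  m8 ⊆ 010-0 [E]
  m10 ⊆ -1-10,010-0
  m14 ⊆ --110,-1-10
  m17 ⊆ 100-- [E]
  m18 ⊆ 1--10,100--
  m22 ⊆ --110,1--10
  m26 ⊆ -1-10,1--10
  m28 ⊆ 111-0,1110-
  m29 ⊆ 1110- [E]
  m30 ⊆ --110,-1-10,1--10,111-0
E = {0011-, 010-0, 100--, 1110-}
Petrick residual → --110, -1-10
Cover = cde' + bde' + a'b'cd + a'bc'e' + ab'c' + abcd'  |cover|=6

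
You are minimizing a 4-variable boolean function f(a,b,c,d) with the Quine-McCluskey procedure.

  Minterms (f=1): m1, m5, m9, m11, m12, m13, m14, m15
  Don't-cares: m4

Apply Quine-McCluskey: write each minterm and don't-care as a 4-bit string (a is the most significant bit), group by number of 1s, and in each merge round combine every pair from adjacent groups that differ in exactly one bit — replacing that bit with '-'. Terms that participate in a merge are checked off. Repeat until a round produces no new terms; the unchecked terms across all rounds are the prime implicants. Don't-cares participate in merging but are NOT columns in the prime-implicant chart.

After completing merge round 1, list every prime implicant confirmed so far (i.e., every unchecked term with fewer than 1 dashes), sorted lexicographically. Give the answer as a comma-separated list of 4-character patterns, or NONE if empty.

NONE

Round 0: 0001✓ 0100✓ 0101✓ 1001✓ 1011✓ 1100✓ 1101✓ 1110✓ 1111✓
Round 1: -001✓ -100✓ -101✓ 0-01✓ 010-✓ 1-01✓ 1-11✓ 10-1✓ 11-0✓ 11-1✓ 110-✓ 111-✓
Round 2: --01 -10- 1--1 11--
PIs = {--01, -10-, 1--1, 11--}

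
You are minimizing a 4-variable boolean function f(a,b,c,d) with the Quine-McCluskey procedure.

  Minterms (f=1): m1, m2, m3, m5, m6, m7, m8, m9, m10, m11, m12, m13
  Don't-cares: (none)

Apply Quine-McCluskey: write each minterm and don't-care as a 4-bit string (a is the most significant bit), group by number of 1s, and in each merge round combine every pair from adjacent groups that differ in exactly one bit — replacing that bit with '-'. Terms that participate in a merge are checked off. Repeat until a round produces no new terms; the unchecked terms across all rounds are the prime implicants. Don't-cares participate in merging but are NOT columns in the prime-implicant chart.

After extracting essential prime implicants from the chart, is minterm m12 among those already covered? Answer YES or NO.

[col 0] 0001*, 0010*, 0011*, 0101*, 0110*, 0111*, 1000*, 1001*, 1010*, 1011*, 1100*, 1101*
[col 1] -001*, -010*, -011*, -101*, 0-01*, 0-10*, 0-11*, 00-1*, 001-*, 01-1*, 011-*, 1-00*, 1-01*, 10-0*, 10-1*, 100-*, 101-*, 110-*
[col 2] --01, -0-1, -01-, 0--1, 0-1-, 1-0-, 10--
Prime implicants: --01, -0-1, -01-, 0--1, 0-1-, 1-0-, 10--
PI chart (minterm → PIs covering it):
  1 | --01,-0-1,0--1
  2 | -01-,0-1-
  3 | -0-1,-01-,0--1,0-1-
  5 | --01,0--1
  6 | 0-1-  (sole → essential)
  7 | 0--1,0-1-
  8 | 1-0-,10--
  9 | --01,-0-1,1-0-,10--
  10 | -01-,10--
  11 | -0-1,-01-,10--
  12 | 1-0-  (sole → essential)
  13 | --01,1-0-
Essential prime implicants: 0-1-, 1-0-

YES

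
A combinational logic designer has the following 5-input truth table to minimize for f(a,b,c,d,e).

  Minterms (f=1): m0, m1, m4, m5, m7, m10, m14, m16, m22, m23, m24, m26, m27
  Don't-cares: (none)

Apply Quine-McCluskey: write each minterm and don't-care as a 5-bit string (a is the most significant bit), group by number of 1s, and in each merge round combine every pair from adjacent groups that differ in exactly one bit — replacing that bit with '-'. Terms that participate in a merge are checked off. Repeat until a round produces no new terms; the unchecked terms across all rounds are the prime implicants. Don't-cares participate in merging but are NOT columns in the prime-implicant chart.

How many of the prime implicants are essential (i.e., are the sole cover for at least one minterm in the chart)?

Round 0: 00000✓ 00001✓ 00100✓ 00101✓ 00111✓ 01010✓ 01110✓ 10000✓ 10110✓ 10111✓ 11000✓ 11010✓ 11011✓
Round 1: -0000 -0111 -1010 00-00✓ 00-01✓ 0000-✓ 001-1 0010-✓ 01-10 1-000 1011- 110-0 1101-
Round 2: 00-0-
PIs = {-0000, -0111, -1010, 00-0-, 001-1, 01-10, 1-000, 1011-, 110-0, 1101-}
Coverage chart:
  m0: -0000,00-0-
  m1: 00-0- ←essential
  m4: 00-0- ←essential
  m5: 00-0-,001-1
  m7: -0111,001-1
  m10: -1010,01-10
  m14: 01-10 ←essential
  m16: -0000,1-000
  m22: 1011- ←essential
  m23: -0111,1011-
  m24: 1-000,110-0
  m26: -1010,110-0,1101-
  m27: 1101- ←essential
Essential: 00-0-, 01-10, 1011-, 1101-

4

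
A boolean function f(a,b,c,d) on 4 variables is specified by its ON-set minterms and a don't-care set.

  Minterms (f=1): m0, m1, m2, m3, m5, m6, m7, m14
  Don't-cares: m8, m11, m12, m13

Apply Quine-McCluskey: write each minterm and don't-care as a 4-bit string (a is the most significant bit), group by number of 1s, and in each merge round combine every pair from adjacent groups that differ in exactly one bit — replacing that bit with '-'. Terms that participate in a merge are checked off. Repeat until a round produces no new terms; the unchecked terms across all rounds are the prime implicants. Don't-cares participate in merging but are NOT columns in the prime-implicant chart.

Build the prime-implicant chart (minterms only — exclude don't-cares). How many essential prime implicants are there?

[col 0] 0000*, 0001*, 0010*, 0011*, 0101*, 0110*, 0111*, 1000*, 1011*, 1100*, 1101*, 1110*
[col 1] -000, -011, -101, -110, 0-01*, 0-10*, 0-11*, 00-0*, 00-1*, 000-*, 001-*, 01-1*, 011-*, 1-00, 11-0, 110-
[col 2] 0--1, 0-1-, 00--
Prime implicants: -000, -011, -101, -110, 0--1, 0-1-, 00--, 1-00, 11-0, 110-
PI chart (minterm → PIs covering it):
  0 | -000,00--
  1 | 0--1,00--
  2 | 0-1-,00--
  3 | -011,0--1,0-1-,00--
  5 | -101,0--1
  6 | -110,0-1-
  7 | 0--1,0-1-
  14 | -110,11-0
(no essential prime implicants)

0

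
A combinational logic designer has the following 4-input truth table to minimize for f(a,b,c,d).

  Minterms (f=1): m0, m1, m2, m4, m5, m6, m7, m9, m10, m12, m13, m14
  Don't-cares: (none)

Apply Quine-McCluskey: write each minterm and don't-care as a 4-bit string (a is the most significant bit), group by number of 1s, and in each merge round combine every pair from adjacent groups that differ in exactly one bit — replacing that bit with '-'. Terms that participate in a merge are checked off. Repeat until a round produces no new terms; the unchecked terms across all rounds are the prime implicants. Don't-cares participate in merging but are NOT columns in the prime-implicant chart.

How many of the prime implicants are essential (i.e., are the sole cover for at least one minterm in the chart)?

3

Round 0: 0000✓ 0001✓ 0010✓ 0100✓ 0101✓ 0110✓ 0111✓ 1001✓ 1010✓ 1100✓ 1101✓ 1110✓
Round 1: -001✓ -010✓ -100✓ -101✓ -110✓ 0-00✓ 0-01✓ 0-10✓ 00-0✓ 000-✓ 01-0✓ 01-1✓ 010-✓ 011-✓ 1-01✓ 1-10✓ 11-0✓ 110-✓
Round 2: --01 --10 -1-0 -10- 0--0 0-0- 01--
PIs = {--01, --10, -1-0, -10-, 0--0, 0-0-, 01--}
Coverage chart:
  m0: 0--0,0-0-
  m1: --01,0-0-
  m2: --10,0--0
  m4: -1-0,-10-,0--0,0-0-,01--
  m5: --01,-10-,0-0-,01--
  m6: --10,-1-0,0--0,01--
  m7: 01-- ←essential
  m9: --01 ←essential
  m10: --10 ←essential
  m12: -1-0,-10-
  m13: --01,-10-
  m14: --10,-1-0
Essential: --01, --10, 01--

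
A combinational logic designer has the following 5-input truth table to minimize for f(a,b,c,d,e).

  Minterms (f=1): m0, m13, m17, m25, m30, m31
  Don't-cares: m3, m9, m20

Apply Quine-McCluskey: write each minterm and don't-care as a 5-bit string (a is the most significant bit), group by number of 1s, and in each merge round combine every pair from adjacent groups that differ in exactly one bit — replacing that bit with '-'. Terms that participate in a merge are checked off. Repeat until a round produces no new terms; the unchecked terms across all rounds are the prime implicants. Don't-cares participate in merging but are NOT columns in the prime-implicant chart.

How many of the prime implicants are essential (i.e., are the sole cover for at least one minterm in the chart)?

4

[col 0] 00000, 00011, 01001*, 01101*, 10001*, 10100, 11001*, 11110*, 11111*
[col 1] -1001, 01-01, 1-001, 1111-
Prime implicants: -1001, 00000, 00011, 01-01, 1-001, 10100, 1111-
PI chart (minterm → PIs covering it):
  0 | 00000  (sole → essential)
  13 | 01-01  (sole → essential)
  17 | 1-001  (sole → essential)
  25 | -1001,1-001
  30 | 1111-  (sole → essential)
  31 | 1111-  (sole → essential)
Essential prime implicants: 00000, 01-01, 1-001, 1111-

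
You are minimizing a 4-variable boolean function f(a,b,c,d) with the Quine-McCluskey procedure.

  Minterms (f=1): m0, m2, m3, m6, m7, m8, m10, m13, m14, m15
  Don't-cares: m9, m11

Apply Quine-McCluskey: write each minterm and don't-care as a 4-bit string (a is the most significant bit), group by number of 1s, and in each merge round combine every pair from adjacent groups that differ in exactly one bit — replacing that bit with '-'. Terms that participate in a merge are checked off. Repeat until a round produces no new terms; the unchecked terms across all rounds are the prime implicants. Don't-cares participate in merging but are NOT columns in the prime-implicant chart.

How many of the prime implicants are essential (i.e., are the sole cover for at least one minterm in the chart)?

3

[col 0] 0000*, 0010*, 0011*, 0110*, 0111*, 1000*, 1001*, 1010*, 1011*, 1101*, 1110*, 1111*
[col 1] -000*, -010*, -011*, -110*, -111*, 0-10*, 0-11*, 00-0*, 001-*, 011-*, 1-01*, 1-10*, 1-11*, 10-0*, 10-1*, 100-*, 101-*, 11-1*, 111-*
[col 2] --10*, --11*, -0-0, -01-*, -11-*, 0-1-*, 1--1, 1-1-*, 10--
[col 3] --1-
Prime implicants: --1-, -0-0, 1--1, 10--
PI chart (minterm → PIs covering it):
  0 | -0-0  (sole → essential)
  2 | --1-,-0-0
  3 | --1-  (sole → essential)
  6 | --1-  (sole → essential)
  7 | --1-  (sole → essential)
  8 | -0-0,10--
  10 | --1-,-0-0,10--
  13 | 1--1  (sole → essential)
  14 | --1-  (sole → essential)
  15 | --1-,1--1
Essential prime implicants: --1-, -0-0, 1--1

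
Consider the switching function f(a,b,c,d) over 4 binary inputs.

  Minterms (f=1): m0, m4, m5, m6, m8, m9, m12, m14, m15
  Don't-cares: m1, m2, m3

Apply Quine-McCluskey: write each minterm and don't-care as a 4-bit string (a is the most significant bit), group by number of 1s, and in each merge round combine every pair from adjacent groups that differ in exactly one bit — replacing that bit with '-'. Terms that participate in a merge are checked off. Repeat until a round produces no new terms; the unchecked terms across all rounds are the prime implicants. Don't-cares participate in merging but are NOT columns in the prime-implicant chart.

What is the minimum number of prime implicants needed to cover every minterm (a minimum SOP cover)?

[col 0] 0000*, 0001*, 0010*, 0011*, 0100*, 0101*, 0110*, 1000*, 1001*, 1100*, 1110*, 1111*
[col 1] -000*, -001*, -100*, -110*, 0-00*, 0-01*, 0-10*, 00-0*, 00-1*, 000-*, 001-*, 01-0*, 010-*, 1-00*, 100-*, 11-0*, 111-
[col 2] --00, -00-, -1-0, 0--0, 0-0-, 00--
Prime implicants: --00, -00-, -1-0, 0--0, 0-0-, 00--, 111-
PI chart (minterm → PIs covering it):
  0 | --00,-00-,0--0,0-0-,00--
  4 | --00,-1-0,0--0,0-0-
  5 | 0-0-  (sole → essential)
  6 | -1-0,0--0
  8 | --00,-00-
  9 | -00-  (sole → essential)
  12 | --00,-1-0
  14 | -1-0,111-
  15 | 111-  (sole → essential)
Essential prime implicants: -00-, 0-0-, 111-
Petrick residual → -1-0
Minimum SOP uses 4 PIs: b'c' + bd' + a'c' + abc

4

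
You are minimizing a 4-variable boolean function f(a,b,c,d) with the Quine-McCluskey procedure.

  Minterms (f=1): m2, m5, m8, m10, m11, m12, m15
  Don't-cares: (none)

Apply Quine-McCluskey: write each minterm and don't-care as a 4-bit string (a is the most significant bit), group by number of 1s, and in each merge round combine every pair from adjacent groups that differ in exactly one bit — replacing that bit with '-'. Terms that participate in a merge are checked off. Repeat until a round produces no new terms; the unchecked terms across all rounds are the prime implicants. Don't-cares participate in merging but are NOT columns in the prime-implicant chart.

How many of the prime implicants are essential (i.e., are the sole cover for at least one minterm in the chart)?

4

size-2^0 implicants → 0010(✓)  0101  1000(✓)  1010(✓)  1011(✓)  1100(✓)  1111(✓)
size-2^1 implicants → -010  1-00  1-11  10-0  101-
Unchecked terms (primes): -010, 0101, 1-00, 1-11, 10-0, 101-
Minterm coverage:
  m2 ⊆ -010 [E]
  m5 ⊆ 0101 [E]
  m8 ⊆ 1-00,10-0
  m10 ⊆ -010,10-0,101-
  m11 ⊆ 1-11,101-
  m12 ⊆ 1-00 [E]
  m15 ⊆ 1-11 [E]
E = {-010, 0101, 1-00, 1-11}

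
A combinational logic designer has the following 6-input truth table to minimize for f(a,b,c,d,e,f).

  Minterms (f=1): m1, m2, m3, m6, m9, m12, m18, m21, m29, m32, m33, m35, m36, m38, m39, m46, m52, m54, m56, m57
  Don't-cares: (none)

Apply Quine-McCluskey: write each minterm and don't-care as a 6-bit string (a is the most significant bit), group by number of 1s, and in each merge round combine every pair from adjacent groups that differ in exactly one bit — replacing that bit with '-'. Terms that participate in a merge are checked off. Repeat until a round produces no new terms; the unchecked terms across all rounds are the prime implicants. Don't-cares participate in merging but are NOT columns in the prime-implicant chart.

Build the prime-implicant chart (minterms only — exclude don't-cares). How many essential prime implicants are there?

Round 0: 000001✓ 000010✓ 000011✓ 000110✓ 001001✓ 001100 010010✓ 010101✓ 011101✓ 100000✓ 100001✓ 100011✓ 100100✓ 100110✓ 100111✓ 101110✓ 110100✓ 110110✓ 111000✓ 111001✓
Round 1: -00001✓ -00011✓ -00110 0-0010 00-001 000-10 0000-1✓ 00001- 01-101 1-0100✓ 1-0110✓ 10-110 100-00 100-11 1000-1✓ 10000- 1001-0✓ 10011- 1101-0✓ 11100-
Round 2: -000-1 1-01-0
PIs = {-000-1, -00110, 0-0010, 00-001, 000-10, 00001-, 001100, 01-101, 1-01-0, 10-110, 100-00, 100-11, 10000-, 10011-, 11100-}
Coverage chart:
  m1: -000-1,00-001
  m2: 0-0010,000-10,00001-
  m3: -000-1,00001-
  m6: -00110,000-10
  m9: 00-001 ←essential
  m12: 001100 ←essential
  m18: 0-0010 ←essential
  m21: 01-101 ←essential
  m29: 01-101 ←essential
  m32: 100-00,10000-
  m33: -000-1,10000-
  m35: -000-1,100-11
  m36: 1-01-0,100-00
  m38: -00110,1-01-0,10-110,10011-
  m39: 100-11,10011-
  m46: 10-110 ←essential
  m52: 1-01-0 ←essential
  m54: 1-01-0 ←essential
  m56: 11100- ←essential
  m57: 11100- ←essential
Essential: 0-0010, 00-001, 001100, 01-101, 1-01-0, 10-110, 11100-

7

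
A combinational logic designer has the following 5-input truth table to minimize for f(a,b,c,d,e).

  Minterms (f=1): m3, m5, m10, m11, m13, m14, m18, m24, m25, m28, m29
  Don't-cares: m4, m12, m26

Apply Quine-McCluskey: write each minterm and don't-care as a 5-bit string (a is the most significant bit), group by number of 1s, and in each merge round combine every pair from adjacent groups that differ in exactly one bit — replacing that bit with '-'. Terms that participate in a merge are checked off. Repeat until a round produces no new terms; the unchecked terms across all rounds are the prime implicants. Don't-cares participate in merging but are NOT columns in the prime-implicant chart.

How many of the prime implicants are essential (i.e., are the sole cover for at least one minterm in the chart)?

Round 0: 00011✓ 00100✓ 00101✓ 01010✓ 01011✓ 01100✓ 01101✓ 01110✓ 10010✓ 11000✓ 11001✓ 11010✓ 11100✓ 11101✓
Round 1: -1010 -1100✓ -1101✓ 0-011 0-100✓ 0-101✓ 0010-✓ 01-10 0101- 011-0 0110-✓ 1-010 11-00✓ 11-01✓ 110-0 1100-✓ 1110-✓
Round 2: -110- 0-10- 11-0-
PIs = {-1010, -110-, 0-011, 0-10-, 01-10, 0101-, 011-0, 1-010, 11-0-, 110-0}
Coverage chart:
  m3: 0-011 ←essential
  m5: 0-10- ←essential
  m10: -1010,01-10,0101-
  m11: 0-011,0101-
  m13: -110-,0-10-
  m14: 01-10,011-0
  m18: 1-010 ←essential
  m24: 11-0-,110-0
  m25: 11-0- ←essential
  m28: -110-,11-0-
  m29: -110-,11-0-
Essential: 0-011, 0-10-, 1-010, 11-0-

4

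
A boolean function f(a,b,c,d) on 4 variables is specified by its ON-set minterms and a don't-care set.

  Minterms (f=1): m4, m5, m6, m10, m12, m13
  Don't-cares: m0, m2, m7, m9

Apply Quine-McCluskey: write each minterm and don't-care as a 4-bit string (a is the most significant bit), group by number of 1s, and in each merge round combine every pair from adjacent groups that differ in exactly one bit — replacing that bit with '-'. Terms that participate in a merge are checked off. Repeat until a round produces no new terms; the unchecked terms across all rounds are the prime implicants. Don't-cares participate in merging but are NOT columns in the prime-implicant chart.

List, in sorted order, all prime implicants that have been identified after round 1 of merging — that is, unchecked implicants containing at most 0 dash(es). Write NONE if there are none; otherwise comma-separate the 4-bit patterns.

NONE

[col 0] 0000*, 0010*, 0100*, 0101*, 0110*, 0111*, 1001*, 1010*, 1100*, 1101*
[col 1] -010, -100*, -101*, 0-00*, 0-10*, 00-0*, 01-0*, 01-1*, 010-*, 011-*, 1-01, 110-*
[col 2] -10-, 0--0, 01--
Prime implicants: -010, -10-, 0--0, 01--, 1-01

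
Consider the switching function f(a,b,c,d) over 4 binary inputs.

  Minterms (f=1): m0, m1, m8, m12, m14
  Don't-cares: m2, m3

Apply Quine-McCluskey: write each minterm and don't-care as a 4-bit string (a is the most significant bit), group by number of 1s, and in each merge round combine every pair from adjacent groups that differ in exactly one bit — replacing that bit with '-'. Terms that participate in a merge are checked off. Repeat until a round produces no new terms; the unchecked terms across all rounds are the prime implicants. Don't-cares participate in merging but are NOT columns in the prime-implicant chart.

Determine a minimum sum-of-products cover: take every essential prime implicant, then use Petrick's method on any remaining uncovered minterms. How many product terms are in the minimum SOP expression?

3

size-2^0 implicants → 0000(✓)  0001(✓)  0010(✓)  0011(✓)  1000(✓)  1100(✓)  1110(✓)
size-2^1 implicants → -000  00-0(✓)  00-1(✓)  000-(✓)  001-(✓)  1-00  11-0
size-2^2 implicants → 00--
Unchecked terms (primes): -000, 00--, 1-00, 11-0
Minterm coverage:
  m0 ⊆ -000,00--
  m1 ⊆ 00-- [E]
  m8 ⊆ -000,1-00
  m12 ⊆ 1-00,11-0
  m14 ⊆ 11-0 [E]
E = {00--, 11-0}
Petrick residual → -000
Cover = b'c'd' + a'b' + abd'  |cover|=3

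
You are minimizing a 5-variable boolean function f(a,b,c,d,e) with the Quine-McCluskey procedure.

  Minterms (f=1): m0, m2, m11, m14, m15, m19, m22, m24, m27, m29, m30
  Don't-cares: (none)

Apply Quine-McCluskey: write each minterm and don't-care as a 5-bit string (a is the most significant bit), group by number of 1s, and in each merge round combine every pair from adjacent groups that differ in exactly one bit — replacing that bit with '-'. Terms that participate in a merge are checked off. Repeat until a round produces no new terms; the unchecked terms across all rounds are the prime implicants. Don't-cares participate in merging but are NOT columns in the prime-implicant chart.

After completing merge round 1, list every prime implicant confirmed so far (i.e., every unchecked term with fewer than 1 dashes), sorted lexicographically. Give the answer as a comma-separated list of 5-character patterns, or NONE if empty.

11000, 11101

Round 0: 00000✓ 00010✓ 01011✓ 01110✓ 01111✓ 10011✓ 10110✓ 11000 11011✓ 11101 11110✓
Round 1: -1011 -1110 000-0 01-11 0111- 1-011 1-110
PIs = {-1011, -1110, 000-0, 01-11, 0111-, 1-011, 1-110, 11000, 11101}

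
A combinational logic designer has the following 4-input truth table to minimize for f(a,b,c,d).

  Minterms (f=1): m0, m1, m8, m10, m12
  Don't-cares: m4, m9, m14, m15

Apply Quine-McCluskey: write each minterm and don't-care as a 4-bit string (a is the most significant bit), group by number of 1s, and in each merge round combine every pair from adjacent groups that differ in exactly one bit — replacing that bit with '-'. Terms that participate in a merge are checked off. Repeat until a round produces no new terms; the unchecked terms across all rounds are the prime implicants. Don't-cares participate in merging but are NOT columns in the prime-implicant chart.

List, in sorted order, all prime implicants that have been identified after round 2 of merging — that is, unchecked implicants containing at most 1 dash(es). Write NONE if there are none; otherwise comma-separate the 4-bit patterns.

Round 0: 0000✓ 0001✓ 0100✓ 1000✓ 1001✓ 1010✓ 1100✓ 1110✓ 1111✓
Round 1: -000✓ -001✓ -100✓ 0-00✓ 000-✓ 1-00✓ 1-10✓ 10-0✓ 100-✓ 11-0✓ 111-
Round 2: --00 -00- 1--0
PIs = {--00, -00-, 1--0, 111-}

111-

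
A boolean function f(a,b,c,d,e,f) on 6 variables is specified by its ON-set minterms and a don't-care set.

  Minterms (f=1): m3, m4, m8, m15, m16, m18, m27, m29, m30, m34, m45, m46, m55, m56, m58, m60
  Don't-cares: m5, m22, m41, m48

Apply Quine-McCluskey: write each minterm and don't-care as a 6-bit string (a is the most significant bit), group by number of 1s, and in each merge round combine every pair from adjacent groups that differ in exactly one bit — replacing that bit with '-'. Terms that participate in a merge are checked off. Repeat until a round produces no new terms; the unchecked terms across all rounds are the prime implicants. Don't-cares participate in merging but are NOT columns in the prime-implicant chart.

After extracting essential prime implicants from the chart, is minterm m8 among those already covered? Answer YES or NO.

[col 0] 000011, 000100*, 000101*, 001000, 001111, 010000*, 010010*, 010110*, 011011, 011101, 011110*, 100010, 101001*, 101101*, 101110, 110000*, 110111, 111000*, 111010*, 111100*
[col 1] -10000, 00010-, 01-110, 010-10, 0100-0, 101-01, 11-000, 111-00, 1110-0
Prime implicants: -10000, 000011, 00010-, 001000, 001111, 01-110, 010-10, 0100-0, 011011, 011101, 100010, 101-01, 101110, 11-000, 110111, 111-00, 1110-0
PI chart (minterm → PIs covering it):
  3 | 000011  (sole → essential)
  4 | 00010-  (sole → essential)
  8 | 001000  (sole → essential)
  15 | 001111  (sole → essential)
  16 | -10000,0100-0
  18 | 010-10,0100-0
  27 | 011011  (sole → essential)
  29 | 011101  (sole → essential)
  30 | 01-110  (sole → essential)
  34 | 100010  (sole → essential)
  45 | 101-01  (sole → essential)
  46 | 101110  (sole → essential)
  55 | 110111  (sole → essential)
  56 | 11-000,111-00,1110-0
  58 | 1110-0  (sole → essential)
  60 | 111-00  (sole → essential)
Essential prime implicants: 000011, 00010-, 001000, 001111, 01-110, 011011, 011101, 100010, 101-01, 101110, 110111, 111-00, 1110-0

YES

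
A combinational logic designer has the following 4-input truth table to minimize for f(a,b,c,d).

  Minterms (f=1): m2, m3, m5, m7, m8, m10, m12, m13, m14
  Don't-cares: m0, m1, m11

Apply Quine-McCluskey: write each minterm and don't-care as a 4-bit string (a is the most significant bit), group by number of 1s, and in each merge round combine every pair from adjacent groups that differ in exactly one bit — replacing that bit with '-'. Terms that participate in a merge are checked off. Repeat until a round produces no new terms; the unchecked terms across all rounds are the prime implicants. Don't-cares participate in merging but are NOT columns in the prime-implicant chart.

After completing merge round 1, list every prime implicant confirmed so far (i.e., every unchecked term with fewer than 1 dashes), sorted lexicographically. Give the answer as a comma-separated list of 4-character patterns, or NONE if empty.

[col 0] 0000*, 0001*, 0010*, 0011*, 0101*, 0111*, 1000*, 1010*, 1011*, 1100*, 1101*, 1110*
[col 1] -000*, -010*, -011*, -101, 0-01*, 0-11*, 00-0*, 00-1*, 000-*, 001-*, 01-1*, 1-00*, 1-10*, 10-0*, 101-*, 11-0*, 110-
[col 2] -0-0, -01-, 0--1, 00--, 1--0
Prime implicants: -0-0, -01-, -101, 0--1, 00--, 1--0, 110-

NONE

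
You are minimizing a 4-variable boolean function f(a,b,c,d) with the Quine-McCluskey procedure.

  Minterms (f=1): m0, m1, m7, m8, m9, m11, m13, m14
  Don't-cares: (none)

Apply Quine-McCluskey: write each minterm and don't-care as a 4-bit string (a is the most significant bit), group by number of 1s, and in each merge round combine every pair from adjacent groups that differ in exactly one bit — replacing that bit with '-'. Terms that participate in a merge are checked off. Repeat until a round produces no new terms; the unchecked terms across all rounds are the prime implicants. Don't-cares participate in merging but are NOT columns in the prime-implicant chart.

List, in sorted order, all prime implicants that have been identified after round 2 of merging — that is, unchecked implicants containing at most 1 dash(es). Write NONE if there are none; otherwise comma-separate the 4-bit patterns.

0111, 1-01, 10-1, 1110

size-2^0 implicants → 0000(✓)  0001(✓)  0111  1000(✓)  1001(✓)  1011(✓)  1101(✓)  1110
size-2^1 implicants → -000(✓)  -001(✓)  000-(✓)  1-01  10-1  100-(✓)
size-2^2 implicants → -00-
Unchecked terms (primes): -00-, 0111, 1-01, 10-1, 1110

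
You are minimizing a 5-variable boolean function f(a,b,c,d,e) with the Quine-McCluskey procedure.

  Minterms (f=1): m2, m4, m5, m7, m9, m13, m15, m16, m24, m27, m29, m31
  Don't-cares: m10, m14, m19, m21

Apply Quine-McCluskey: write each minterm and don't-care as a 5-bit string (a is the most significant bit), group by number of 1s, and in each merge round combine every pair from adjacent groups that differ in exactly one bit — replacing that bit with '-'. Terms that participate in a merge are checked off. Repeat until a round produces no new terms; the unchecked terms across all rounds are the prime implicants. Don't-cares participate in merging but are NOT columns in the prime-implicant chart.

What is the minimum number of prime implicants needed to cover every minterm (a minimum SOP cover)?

Round 0: 00010✓ 00100✓ 00101✓ 00111✓ 01001✓ 01010✓ 01101✓ 01110✓ 01111✓ 10000✓ 10011✓ 10101✓ 11000✓ 11011✓ 11101✓ 11111✓
Round 1: -0101✓ -1101✓ -1111✓ 0-010 0-101✓ 0-111✓ 001-1✓ 0010- 01-01 01-10 011-1✓ 0111- 1-000 1-011 1-101✓ 11-11 111-1✓
Round 2: --101 -11-1 0-1-1
PIs = {--101, -11-1, 0-010, 0-1-1, 0010-, 01-01, 01-10, 0111-, 1-000, 1-011, 11-11}
Coverage chart:
  m2: 0-010 ←essential
  m4: 0010- ←essential
  m5: --101,0-1-1,0010-
  m7: 0-1-1 ←essential
  m9: 01-01 ←essential
  m13: --101,-11-1,0-1-1,01-01
  m15: -11-1,0-1-1,0111-
  m16: 1-000 ←essential
  m24: 1-000 ←essential
  m27: 1-011,11-11
  m29: --101,-11-1
  m31: -11-1,11-11
Essential: 0-010, 0-1-1, 0010-, 01-01, 1-000
Petrick residual → --101, 11-11
Min cover (7 terms): cd'e + a'c'de' + a'ce + a'b'cd' + a'bd'e + ac'd'e' + abde

7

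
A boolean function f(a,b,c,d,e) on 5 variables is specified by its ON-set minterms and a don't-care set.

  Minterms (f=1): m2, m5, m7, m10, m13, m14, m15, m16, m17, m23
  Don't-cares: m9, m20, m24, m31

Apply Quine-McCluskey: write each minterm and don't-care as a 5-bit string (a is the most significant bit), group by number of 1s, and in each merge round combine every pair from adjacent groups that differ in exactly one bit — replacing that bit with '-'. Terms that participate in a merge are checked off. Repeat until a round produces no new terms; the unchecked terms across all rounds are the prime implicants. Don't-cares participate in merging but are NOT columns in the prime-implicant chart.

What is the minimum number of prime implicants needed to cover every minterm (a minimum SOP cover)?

5

size-2^0 implicants → 00010(✓)  00101(✓)  00111(✓)  01001(✓)  01010(✓)  01101(✓)  01110(✓)  01111(✓)  10000(✓)  10001(✓)  10100(✓)  10111(✓)  11000(✓)  11111(✓)
size-2^1 implicants → -0111(✓)  -1111(✓)  0-010  0-101(✓)  0-111(✓)  001-1(✓)  01-01  01-10  011-1(✓)  0111-  1-000  1-111(✓)  10-00  1000-
size-2^2 implicants → --111  0-1-1
Unchecked terms (primes): --111, 0-010, 0-1-1, 01-01, 01-10, 0111-, 1-000, 10-00, 1000-
Minterm coverage:
  m2 ⊆ 0-010 [E]
  m5 ⊆ 0-1-1 [E]
  m7 ⊆ --111,0-1-1
  m10 ⊆ 0-010,01-10
  m13 ⊆ 0-1-1,01-01
  m14 ⊆ 01-10,0111-
  m15 ⊆ --111,0-1-1,0111-
  m16 ⊆ 1-000,10-00,1000-
  m17 ⊆ 1000- [E]
  m23 ⊆ --111 [E]
E = {--111, 0-010, 0-1-1, 1000-}
Petrick residual → 01-10
Cover = cde + a'c'de' + a'ce + a'bde' + ab'c'd'  |cover|=5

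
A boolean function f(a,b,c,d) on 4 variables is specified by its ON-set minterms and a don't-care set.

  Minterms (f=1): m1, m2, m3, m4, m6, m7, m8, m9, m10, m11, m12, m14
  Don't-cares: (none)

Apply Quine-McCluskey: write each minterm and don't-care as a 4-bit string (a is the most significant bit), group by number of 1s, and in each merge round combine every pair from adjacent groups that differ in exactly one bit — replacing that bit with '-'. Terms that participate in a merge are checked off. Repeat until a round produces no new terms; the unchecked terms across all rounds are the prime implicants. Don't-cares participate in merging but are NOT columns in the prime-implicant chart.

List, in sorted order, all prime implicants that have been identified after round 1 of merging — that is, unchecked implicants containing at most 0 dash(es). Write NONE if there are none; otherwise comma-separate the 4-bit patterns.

NONE

[col 0] 0001*, 0010*, 0011*, 0100*, 0110*, 0111*, 1000*, 1001*, 1010*, 1011*, 1100*, 1110*
[col 1] -001*, -010*, -011*, -100*, -110*, 0-10*, 0-11*, 00-1*, 001-*, 01-0*, 011-*, 1-00*, 1-10*, 10-0*, 10-1*, 100-*, 101-*, 11-0*
[col 2] --10, -0-1, -01-, -1-0, 0-1-, 1--0, 10--
Prime implicants: --10, -0-1, -01-, -1-0, 0-1-, 1--0, 10--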